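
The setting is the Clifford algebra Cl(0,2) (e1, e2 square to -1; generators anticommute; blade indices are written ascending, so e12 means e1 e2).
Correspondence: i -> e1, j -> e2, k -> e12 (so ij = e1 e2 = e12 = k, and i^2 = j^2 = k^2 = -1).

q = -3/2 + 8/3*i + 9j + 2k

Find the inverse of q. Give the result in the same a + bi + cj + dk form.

In blades: q = -3/2 + 8/3*e1 + 9*e2 + 2*e12.
With qbar = -3/2 - 8/3*e1 - 9*e2 - 2*e12 (scalar fixed, mapped units negated), q qbar = 3397/36 (the sum of squared coefficients), so q^-1 = qbar / (3397/36) = -54/3397 - 96/3397*e1 - 324/3397*e2 - 72/3397*e12; translating back:
Answer: -54/3397 - 96/3397*i - 324/3397*j - 72/3397*k


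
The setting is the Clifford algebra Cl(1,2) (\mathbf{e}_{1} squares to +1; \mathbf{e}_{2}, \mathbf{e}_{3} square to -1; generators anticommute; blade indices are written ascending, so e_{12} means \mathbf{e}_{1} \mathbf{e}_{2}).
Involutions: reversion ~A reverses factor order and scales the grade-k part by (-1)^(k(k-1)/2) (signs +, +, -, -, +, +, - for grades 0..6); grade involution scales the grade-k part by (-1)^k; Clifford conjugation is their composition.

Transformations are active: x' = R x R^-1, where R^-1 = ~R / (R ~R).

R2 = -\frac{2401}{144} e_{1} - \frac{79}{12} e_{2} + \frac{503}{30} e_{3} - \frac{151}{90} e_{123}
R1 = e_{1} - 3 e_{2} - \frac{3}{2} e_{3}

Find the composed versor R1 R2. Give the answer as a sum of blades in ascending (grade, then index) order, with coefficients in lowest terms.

Distribute over the terms of R1 (each basis-blade product reordered to ascending indices, repeated generators contracted through their squares):
(e_{1}) R2 = -\frac{2401}{144} - \frac{79}{12} e_{12} + \frac{503}{30} e_{13} - \frac{151}{90} e_{23}
(-3 e_{2}) R2 = -\frac{79}{4} - \frac{2401}{48} e_{12} + \frac{151}{30} e_{13} - \frac{503}{10} e_{23}
(-\frac{3}{2} e_{3}) R2 = \frac{503}{20} - \frac{151}{60} e_{12} - \frac{2401}{96} e_{13} - \frac{79}{8} e_{23}
Summing the partial products and collecting blades:
Answer: -\frac{8117}{720} - \frac{14189}{240} e_{12} - \frac{1541}{480} e_{13} - \frac{22267}{360} e_{23}


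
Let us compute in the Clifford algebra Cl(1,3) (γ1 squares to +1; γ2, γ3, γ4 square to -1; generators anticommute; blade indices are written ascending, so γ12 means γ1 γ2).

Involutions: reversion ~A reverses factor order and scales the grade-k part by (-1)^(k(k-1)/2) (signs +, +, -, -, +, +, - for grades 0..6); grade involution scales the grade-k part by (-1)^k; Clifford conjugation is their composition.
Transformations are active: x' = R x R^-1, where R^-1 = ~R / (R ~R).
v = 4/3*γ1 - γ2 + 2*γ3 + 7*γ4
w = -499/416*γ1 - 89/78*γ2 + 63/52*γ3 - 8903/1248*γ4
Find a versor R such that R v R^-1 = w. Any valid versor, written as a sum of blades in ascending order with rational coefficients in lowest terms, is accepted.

R = v + w = 167/1248*γ1 - 167/78*γ2 + 167/52*γ3 - 167/1248*γ4 works: the equal norms (-470/9) guarantee its sandwich swaps v into w.
Answer: 167/1248*γ1 - 167/78*γ2 + 167/52*γ3 - 167/1248*γ4


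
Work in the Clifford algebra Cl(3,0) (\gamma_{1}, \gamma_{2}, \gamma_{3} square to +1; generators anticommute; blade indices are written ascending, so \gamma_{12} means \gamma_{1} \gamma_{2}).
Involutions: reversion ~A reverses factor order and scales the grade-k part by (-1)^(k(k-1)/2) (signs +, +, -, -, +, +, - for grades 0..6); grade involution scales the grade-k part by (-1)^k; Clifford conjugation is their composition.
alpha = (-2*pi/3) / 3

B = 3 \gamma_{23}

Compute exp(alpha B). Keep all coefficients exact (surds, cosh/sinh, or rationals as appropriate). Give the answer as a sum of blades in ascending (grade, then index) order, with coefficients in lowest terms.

B^2 = (3)^2*(\gamma_{23})^2 = 9*(-1) = -9 (a basis 2-blade squares to minus the product of its generators' squares).
B^2 = -9 — circular case — the even/odd split gives cos and sin: l = 3, alpha*l = - \frac{2 \pi}{3}, so exp(alpha B) = cos(- \frac{2 \pi}{3}) + (sin(- \frac{2 \pi}{3})/3)*B = - \frac{1}{2} + (- \frac{\sqrt{3}}{6})*B.
Answer: - \frac{1}{2} - \frac{\sqrt{3}}{2} \gamma_{23}


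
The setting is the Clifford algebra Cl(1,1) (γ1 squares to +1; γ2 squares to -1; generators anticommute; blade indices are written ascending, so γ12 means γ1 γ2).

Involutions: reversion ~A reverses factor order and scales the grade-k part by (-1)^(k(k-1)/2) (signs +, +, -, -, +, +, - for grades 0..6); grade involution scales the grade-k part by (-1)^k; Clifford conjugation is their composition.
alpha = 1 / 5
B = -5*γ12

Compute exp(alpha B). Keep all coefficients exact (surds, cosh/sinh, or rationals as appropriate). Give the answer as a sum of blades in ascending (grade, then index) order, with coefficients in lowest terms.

B^2 = (-5)^2*(γ12)^2 = 25*(+1) = 25 (a basis 2-blade squares to minus the product of its generators' squares).
B^2 = 25 — the series telescopes hyperbolically here: l = 5, alpha*l = 1, so exp(alpha B) = cosh(1) + (sinh(1)/5)*B = cosh(1) + (sinh(1)/5)*B.
Answer: cosh(1) - sinh(1)*γ12


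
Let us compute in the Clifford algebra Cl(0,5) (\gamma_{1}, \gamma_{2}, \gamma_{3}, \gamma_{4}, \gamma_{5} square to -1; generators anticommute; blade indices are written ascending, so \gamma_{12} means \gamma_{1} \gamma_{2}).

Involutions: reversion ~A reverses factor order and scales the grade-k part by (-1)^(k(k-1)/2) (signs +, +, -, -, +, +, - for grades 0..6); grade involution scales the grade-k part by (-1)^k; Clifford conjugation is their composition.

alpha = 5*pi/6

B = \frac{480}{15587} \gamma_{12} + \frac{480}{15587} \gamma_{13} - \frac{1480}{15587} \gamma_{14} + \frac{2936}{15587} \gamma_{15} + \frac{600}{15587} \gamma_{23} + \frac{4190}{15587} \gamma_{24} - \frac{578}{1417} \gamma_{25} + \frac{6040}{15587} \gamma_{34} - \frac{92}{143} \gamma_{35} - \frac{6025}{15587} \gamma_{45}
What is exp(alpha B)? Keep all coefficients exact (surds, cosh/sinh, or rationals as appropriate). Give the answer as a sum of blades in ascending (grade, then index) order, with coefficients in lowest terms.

B^2 term by term: the squares give (\frac{480}{15587})^2*(\gamma_{12})^2 + (\frac{480}{15587})^2*(\gamma_{13})^2 + (-\frac{1480}{15587})^2*(\gamma_{14})^2 + (\frac{2936}{15587})^2*(\gamma_{15})^2 + (\frac{600}{15587})^2*(\gamma_{23})^2 + (\frac{4190}{15587})^2*(\gamma_{24})^2 + (-\frac{578}{1417})^2*(\gamma_{25})^2 + (\frac{6040}{15587})^2*(\gamma_{34})^2 + (-\frac{92}{143})^2*(\gamma_{35})^2 + (-\frac{6025}{15587})^2*(\gamma_{45})^2 = \frac{230400}{242954569}*(-1) + \frac{230400}{242954569}*(-1) + \frac{2190400}{242954569}*(-1) + \frac{8620096}{242954569}*(-1) + \frac{360000}{242954569}*(-1) + \frac{17556100}{242954569}*(-1) + \frac{334084}{2007889}*(-1) + \frac{36481600}{242954569}*(-1) + \frac{8464}{20449}*(-1) + \frac{36300625}{242954569}*(-1) = -1 (each basis 2-blade squares to minus the product of its generators' squares); cross terms between blades sharing an index anticommute and cancel; the commuting (index-disjoint) pairs give grade-4 terms 2*c*c'*(blade product), which cancel blade by blade — \gamma_{1234}: \frac{5798400}{242954569} - \frac{4022400}{242954569} - \frac{1776000}{242954569} = 0; \gamma_{1235}: -\frac{88320}{2228941} + \frac{554880}{22086779} + \frac{3523200}{242954569} = 0; \gamma_{1245}: -\frac{5784000}{242954569} - \frac{1710880}{22086779} + \frac{24603680}{242954569} = 0; \gamma_{1345}: -\frac{5784000}{242954569} - \frac{272320}{2228941} + \frac{35466880}{242954569} = 0; \gamma_{2345}: -\frac{7230000}{242954569} + \frac{770960}{2228941} - \frac{6982240}{22086779} = 0 — confirming B is simple. So B^2 = -1.
B^2 = -1 — since the square is negative, the closed form is circular: l = 1, alpha*l = \frac{5 \pi}{6}, so exp(alpha B) = cos(\frac{5 \pi}{6}) + (sin(\frac{5 \pi}{6})/1)*B = - \frac{\sqrt{3}}{2} + (\frac{1}{2})*B.
Answer: - \frac{\sqrt{3}}{2} + \frac{240}{15587} \gamma_{12} + \frac{240}{15587} \gamma_{13} - \frac{740}{15587} \gamma_{14} + \frac{1468}{15587} \gamma_{15} + \frac{300}{15587} \gamma_{23} + \frac{2095}{15587} \gamma_{24} - \frac{289}{1417} \gamma_{25} + \frac{3020}{15587} \gamma_{34} - \frac{46}{143} \gamma_{35} - \frac{6025}{31174} \gamma_{45}


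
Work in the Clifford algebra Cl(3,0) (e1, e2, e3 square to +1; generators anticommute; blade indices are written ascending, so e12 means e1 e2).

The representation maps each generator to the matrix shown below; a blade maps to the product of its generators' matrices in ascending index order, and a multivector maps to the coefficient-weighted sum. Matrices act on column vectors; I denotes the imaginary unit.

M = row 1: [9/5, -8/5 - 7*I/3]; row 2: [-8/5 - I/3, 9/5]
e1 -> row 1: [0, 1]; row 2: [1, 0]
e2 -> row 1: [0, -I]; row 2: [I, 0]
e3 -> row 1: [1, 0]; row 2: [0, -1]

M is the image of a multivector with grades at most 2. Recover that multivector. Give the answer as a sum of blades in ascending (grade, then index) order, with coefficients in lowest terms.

Method: 1, rho(e1), rho(e2), rho(e3) form a trace-orthogonal basis of the 2x2 complex matrices (tr(X Y) = 2 if X = Y, else 0), so M = m0*1 + m1*rho(e1) + m2*rho(e2) + m3*rho(e3) with m0 = tr(M)/2 = 9/5, m1 = tr(M rho(e1))/2 = -8/5 - 4*I/3, m2 = tr(M rho(e2))/2 = 1, m3 = tr(M rho(e3))/2 = 0.
Multiplying table entries, the bivector images are rho(e12) = I*rho(e3), rho(e13) = -I*rho(e2), rho(e23) = I*rho(e1); with real blade coefficients the real parts of m0..m3 are the coefficients of 1, e1, e2, e3 and the imaginary parts give the bivectors (e23: Im m1, e13: -Im m2, e12: Im m3).
Answer: 9/5 - 8/5*e1 + e2 - 4/3*e23


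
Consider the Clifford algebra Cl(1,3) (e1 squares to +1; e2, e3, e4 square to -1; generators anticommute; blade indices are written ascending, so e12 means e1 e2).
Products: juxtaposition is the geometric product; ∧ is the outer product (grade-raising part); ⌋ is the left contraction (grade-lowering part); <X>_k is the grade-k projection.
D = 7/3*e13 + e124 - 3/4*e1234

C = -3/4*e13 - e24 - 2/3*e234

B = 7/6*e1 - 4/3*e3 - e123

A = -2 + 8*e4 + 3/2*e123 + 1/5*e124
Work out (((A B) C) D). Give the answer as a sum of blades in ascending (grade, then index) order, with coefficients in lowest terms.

step 1: 3/2 - 7/3*e1 + 8/3*e3 + 2*e12 - 28/3*e14 + 7/4*e23 + 7/30*e24 + 163/15*e34 + 2*e123 + 124/15*e1234
step 2: 7/30 - 338/45*e1 + 787/90*e2 + 287/180*e3 + 7/6*e4 + 511/48*e12 - 1127/120*e13 - 289/60*e14 + 371/30*e23 + 263/90*e24 + 21/4*e34 - 56/9*e123 + 7/3*e124 - 2/3*e134 + 5/3*e234 + 623/360*e1234
step 3: -33047/1440 + 553/270*e1 + 10171/540*e2 - 22687/1080*e3 + 637/144*e4 - 18781/720*e12 - 1193/360*e13 + 10897/360*e14 - 3701/180*e23 - 80321/4320*e24 - 73283/2880*e34 - 28651/1080*e123 - 1771/720*e124 + 3071/360*e134 - 3313/360*e234 - 5831/1080*e1234
Answer: -33047/1440 + 553/270*e1 + 10171/540*e2 - 22687/1080*e3 + 637/144*e4 - 18781/720*e12 - 1193/360*e13 + 10897/360*e14 - 3701/180*e23 - 80321/4320*e24 - 73283/2880*e34 - 28651/1080*e123 - 1771/720*e124 + 3071/360*e134 - 3313/360*e234 - 5831/1080*e1234


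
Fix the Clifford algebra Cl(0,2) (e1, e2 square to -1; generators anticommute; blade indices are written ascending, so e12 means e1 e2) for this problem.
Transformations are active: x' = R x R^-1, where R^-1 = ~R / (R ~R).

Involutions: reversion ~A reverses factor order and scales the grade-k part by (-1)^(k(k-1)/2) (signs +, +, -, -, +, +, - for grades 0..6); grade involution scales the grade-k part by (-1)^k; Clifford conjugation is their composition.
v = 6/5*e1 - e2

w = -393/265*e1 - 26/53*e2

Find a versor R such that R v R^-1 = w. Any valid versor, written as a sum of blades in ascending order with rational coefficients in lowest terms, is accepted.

The midline construction: v and w both square to -61/25, so reflecting in their sum -15/53*e1 - 79/53*e2 exchanges them.
Answer: -15/53*e1 - 79/53*e2


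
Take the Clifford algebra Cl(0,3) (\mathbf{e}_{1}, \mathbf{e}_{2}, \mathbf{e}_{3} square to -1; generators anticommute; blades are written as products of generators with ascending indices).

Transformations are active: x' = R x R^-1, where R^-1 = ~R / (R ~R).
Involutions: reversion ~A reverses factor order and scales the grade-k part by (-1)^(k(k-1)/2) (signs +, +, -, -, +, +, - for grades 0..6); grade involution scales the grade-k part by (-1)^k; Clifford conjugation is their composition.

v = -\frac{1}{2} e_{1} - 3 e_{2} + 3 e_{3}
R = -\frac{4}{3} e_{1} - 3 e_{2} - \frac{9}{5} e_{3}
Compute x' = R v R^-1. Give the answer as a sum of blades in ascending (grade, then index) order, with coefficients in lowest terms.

~R = -\frac{4}{3} e_{1} - 3 e_{2} - \frac{9}{5} e_{3}, and R ~R = -\frac{3154}{225}, so R^-1 = ~R / (-\frac{3154}{225}).
R v = -\frac{64}{15} + \frac{5}{2} e_{1} e_{2} - \frac{49}{10} e_{1} e_{3} - \frac{72}{5} e_{2} e_{3}
Answer: -\frac{983}{3154} e_{1} + \frac{1851}{1577} e_{2} - \frac{6459}{1577} e_{3}


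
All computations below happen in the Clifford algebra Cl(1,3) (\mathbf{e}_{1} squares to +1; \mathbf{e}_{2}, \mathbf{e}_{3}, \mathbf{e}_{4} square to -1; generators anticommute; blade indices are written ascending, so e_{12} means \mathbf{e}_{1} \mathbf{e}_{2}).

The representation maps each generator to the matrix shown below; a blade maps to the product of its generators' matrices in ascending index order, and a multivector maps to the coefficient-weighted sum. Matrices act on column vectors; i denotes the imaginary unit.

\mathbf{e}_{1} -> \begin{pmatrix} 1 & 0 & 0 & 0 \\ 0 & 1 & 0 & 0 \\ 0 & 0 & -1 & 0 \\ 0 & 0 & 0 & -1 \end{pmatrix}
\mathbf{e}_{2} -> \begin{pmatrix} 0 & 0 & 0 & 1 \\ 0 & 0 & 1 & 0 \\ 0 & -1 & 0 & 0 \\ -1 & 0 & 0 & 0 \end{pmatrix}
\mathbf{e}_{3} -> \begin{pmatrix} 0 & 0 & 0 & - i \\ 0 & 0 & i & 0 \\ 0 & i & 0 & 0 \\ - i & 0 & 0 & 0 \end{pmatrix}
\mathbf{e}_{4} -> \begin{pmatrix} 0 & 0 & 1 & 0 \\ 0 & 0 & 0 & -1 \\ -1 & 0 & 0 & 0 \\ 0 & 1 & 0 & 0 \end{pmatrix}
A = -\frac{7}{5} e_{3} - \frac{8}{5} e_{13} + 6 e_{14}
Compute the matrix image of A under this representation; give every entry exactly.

Bivector images (products of the table entries): rho(e_{13}) = rho(\mathbf{e}_{1})rho(\mathbf{e}_{3}) = \begin{pmatrix} 0 & 0 & 0 & - i \\ 0 & 0 & i & 0 \\ 0 & - i & 0 & 0 \\ i & 0 & 0 & 0 \end{pmatrix}; rho(e_{14}) = rho(\mathbf{e}_{1})rho(\mathbf{e}_{4}) = \begin{pmatrix} 0 & 0 & 1 & 0 \\ 0 & 0 & 0 & -1 \\ 1 & 0 & 0 & 0 \\ 0 & -1 & 0 & 0 \end{pmatrix}.
M = (-\frac{7}{5})*rho(e_{3}) + (-\frac{8}{5})*rho(e_{13}) + (6)*rho(e_{14}), summed entrywise:
Answer: \begin{pmatrix} 0 & 0 & 6 & 3 i \\ 0 & 0 & - 3 i & -6 \\ 6 & \frac{i}{5} & 0 & 0 \\ - \frac{i}{5} & -6 & 0 & 0 \end{pmatrix}


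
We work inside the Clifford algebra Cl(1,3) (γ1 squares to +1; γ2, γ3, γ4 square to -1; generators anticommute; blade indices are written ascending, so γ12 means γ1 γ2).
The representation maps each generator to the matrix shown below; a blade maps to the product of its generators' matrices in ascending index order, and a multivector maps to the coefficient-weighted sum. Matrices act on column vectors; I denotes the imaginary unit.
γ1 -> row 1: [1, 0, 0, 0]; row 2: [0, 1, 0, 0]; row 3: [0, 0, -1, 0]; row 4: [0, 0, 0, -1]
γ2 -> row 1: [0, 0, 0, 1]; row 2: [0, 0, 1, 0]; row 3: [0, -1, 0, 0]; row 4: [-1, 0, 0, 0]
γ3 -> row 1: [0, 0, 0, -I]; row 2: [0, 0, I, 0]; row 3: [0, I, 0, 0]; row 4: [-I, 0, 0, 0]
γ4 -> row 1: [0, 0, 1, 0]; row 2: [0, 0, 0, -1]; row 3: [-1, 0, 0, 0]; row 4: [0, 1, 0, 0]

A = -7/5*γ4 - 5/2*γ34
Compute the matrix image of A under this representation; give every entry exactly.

Bivector images (products of the table entries): rho(γ34) = rho(γ3)rho(γ4) = row 1: [0, -I, 0, 0]; row 2: [-I, 0, 0, 0]; row 3: [0, 0, 0, -I]; row 4: [0, 0, -I, 0].
M = (-7/5)*rho(γ4) + (-5/2)*rho(γ34), summed entrywise:
Answer: row 1: [0, 5*I/2, -7/5, 0]; row 2: [5*I/2, 0, 0, 7/5]; row 3: [7/5, 0, 0, 5*I/2]; row 4: [0, -7/5, 5*I/2, 0]


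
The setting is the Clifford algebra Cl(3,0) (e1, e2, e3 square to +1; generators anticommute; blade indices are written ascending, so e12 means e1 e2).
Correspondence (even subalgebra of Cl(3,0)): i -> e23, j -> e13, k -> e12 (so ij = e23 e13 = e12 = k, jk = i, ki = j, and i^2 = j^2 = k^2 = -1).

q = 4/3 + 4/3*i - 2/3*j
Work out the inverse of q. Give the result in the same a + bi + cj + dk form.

In blades: q = 4/3 - 2/3*e13 + 4/3*e23.
With qbar = 4/3 + 2/3*e13 - 4/3*e23 (scalar fixed, mapped units negated), q qbar = 4 (the sum of squared coefficients), so q^-1 = qbar / (4) = 1/3 + 1/6*e13 - 1/3*e23; translating back:
Answer: 1/3 - 1/3*i + 1/6*j


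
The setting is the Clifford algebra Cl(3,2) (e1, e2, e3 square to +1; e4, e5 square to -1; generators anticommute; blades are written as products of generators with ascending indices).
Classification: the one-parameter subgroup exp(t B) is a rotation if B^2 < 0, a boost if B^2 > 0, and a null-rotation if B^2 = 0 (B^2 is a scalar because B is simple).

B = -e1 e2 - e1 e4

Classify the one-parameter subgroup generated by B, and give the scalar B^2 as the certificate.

B^2 term by term: the squares give (-1)^2*(e1 e2)^2 + (-1)^2*(e1 e4)^2 = 1*(-1) + 1*(+1) = 0 (each basis 2-blade squares to minus the product of its generators' squares); cross terms between blades sharing an index anticommute and cancel. So B^2 = 0.
Answer: null-rotation, certificate B^2 = 0. One invariant decides it: the square 0 survives every conjugation, and its sign is exactly the classification.


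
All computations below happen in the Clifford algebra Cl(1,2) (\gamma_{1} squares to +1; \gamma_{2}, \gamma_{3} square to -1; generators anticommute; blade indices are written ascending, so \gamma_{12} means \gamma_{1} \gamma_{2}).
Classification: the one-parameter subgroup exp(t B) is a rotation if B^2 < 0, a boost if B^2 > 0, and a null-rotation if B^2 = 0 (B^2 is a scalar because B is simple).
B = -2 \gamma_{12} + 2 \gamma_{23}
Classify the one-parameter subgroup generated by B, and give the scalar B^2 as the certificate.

B^2 term by term: the squares give (-2)^2*(\gamma_{12})^2 + (2)^2*(\gamma_{23})^2 = 4*(+1) + 4*(-1) = 0 (each basis 2-blade squares to minus the product of its generators' squares); cross terms between blades sharing an index anticommute and cancel. So B^2 = 0.
Answer: null-rotation, certificate B^2 = 0. The scalar 0 is the complete invariant here: its sign names the subgroup type.


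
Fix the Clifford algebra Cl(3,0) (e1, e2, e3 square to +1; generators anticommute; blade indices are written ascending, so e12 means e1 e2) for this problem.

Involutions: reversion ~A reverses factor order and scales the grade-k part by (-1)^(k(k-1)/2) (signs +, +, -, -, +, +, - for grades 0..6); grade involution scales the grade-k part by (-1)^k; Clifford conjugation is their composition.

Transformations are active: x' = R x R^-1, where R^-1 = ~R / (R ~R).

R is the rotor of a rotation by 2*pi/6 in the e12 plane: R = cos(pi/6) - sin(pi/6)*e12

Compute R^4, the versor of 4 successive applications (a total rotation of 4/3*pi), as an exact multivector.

Half-angle bookkeeping: 4 applications in e12 add up to rotor phase 4*pi/6 = 2*pi/3, so R^4 = cos(2*pi/3) - sin(2*pi/3)*e12.
cos(2*pi/3) = -1/2 and sin(2*pi/3) = sqrt(3)/2, so R^4 = -1/2 - sqrt(3)/2*e12. The net rotation is 4/3*pi; the rotor keeps the half-angle phase exactly.
Answer: -1/2 - sqrt(3)/2*e12


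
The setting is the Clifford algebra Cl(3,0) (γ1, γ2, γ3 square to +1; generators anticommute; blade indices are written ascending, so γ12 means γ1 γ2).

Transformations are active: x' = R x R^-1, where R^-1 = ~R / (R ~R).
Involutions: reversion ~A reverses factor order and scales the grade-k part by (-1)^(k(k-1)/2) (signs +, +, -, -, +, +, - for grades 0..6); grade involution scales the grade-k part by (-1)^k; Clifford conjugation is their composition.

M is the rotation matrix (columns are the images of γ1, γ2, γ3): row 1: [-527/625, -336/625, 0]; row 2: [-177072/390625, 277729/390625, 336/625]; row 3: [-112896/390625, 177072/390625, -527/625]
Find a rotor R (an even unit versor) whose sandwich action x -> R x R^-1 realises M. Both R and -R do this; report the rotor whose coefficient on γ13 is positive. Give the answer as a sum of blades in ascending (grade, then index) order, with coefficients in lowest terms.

Method: write R = a + b12*γ12 + b13*γ13 + b23*γ23 with a^2 + b12^2 + b13^2 + b23^2 = 1 (so R^-1 = ~R). Expanding the columns R e_j ~R gives tr M = 4a^2 - 1 and, from the antisymmetric part, M21 - M12 = -4a*b12, M13 - M31 = 4a*b13, M32 - M23 = -4a*b23.
Here tr M = -381021/390625, so a^2 = (1 + tr M)/4 = 2401/390625 and a = ±49/625. Taking a = 49/625: M21 - M12 = 32928/390625, M13 - M31 = 112896/390625, M32 - M23 = -32928/390625, giving b12 = -168/625, b13 = 576/625, b23 = 168/625, i.e. R = 49/625 - 168/625*γ12 + 576/625*γ13 + 168/625*γ23.
Its γ13 coefficient is already positive.
Answer: 49/625 - 168/625*γ12 + 576/625*γ13 + 168/625*γ23. Recall the cover is two-to-one: with M of trace -381021/390625, both preimages act alike, and the stated γ13 sign chooses the sheet.


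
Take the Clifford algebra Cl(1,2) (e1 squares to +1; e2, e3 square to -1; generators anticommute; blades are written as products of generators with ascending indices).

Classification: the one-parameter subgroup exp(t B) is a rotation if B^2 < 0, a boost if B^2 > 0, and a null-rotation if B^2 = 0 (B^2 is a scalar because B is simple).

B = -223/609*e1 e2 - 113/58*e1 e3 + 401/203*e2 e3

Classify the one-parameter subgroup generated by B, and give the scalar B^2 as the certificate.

B^2 term by term: the squares give (-223/609)^2*(e1 e2)^2 + (-113/58)^2*(e1 e3)^2 + (401/203)^2*(e2 e3)^2 = 49729/370881*(+1) + 12769/3364*(+1) + 160801/41209*(-1) = 1/36 (each basis 2-blade squares to minus the product of its generators' squares); cross terms between blades sharing an index anticommute and cancel. So B^2 = 1/36.
Answer: boost, certificate B^2 = 1/36. Because 1/36 is invariant under every versor sandwich, the classification follows from its sign alone.


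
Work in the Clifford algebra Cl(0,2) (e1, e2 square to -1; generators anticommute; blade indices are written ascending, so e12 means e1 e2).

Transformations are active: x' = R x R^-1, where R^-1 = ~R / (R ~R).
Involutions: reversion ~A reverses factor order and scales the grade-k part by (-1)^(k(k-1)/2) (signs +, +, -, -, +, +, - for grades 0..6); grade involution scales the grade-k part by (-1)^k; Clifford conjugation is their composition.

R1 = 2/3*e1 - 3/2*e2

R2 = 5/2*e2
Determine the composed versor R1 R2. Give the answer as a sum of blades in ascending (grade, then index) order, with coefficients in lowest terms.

Distribute over the terms of R2 (each basis-blade product reordered to ascending indices, repeated generators contracted through their squares):
R1 (5/2*e2) = 15/4 + 5/3*e12
Answer: 15/4 + 5/3*e12


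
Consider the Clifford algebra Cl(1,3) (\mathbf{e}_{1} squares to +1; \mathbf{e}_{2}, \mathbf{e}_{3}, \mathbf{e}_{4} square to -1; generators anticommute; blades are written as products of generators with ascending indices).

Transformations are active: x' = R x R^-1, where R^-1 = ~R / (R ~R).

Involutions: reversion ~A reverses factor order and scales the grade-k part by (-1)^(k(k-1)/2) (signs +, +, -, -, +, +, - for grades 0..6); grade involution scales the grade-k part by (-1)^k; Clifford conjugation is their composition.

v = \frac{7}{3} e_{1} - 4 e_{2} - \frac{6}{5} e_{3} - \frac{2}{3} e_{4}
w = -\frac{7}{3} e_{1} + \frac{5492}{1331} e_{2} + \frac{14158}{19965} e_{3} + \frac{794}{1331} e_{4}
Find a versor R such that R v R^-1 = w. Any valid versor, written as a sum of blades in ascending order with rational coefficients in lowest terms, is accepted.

Reasoning: v^2 = w^2 = -\frac{311}{25} since conjugation preserves the quadratic form; R = v + w = \frac{168}{1331} e_{2} - \frac{1960}{3993} e_{3} - \frac{280}{3993} e_{4} is then valid when invertible, keeping its own part and reversing (v - w)/2.
Answer: \frac{168}{1331} e_{2} - \frac{1960}{3993} e_{3} - \frac{280}{3993} e_{4}


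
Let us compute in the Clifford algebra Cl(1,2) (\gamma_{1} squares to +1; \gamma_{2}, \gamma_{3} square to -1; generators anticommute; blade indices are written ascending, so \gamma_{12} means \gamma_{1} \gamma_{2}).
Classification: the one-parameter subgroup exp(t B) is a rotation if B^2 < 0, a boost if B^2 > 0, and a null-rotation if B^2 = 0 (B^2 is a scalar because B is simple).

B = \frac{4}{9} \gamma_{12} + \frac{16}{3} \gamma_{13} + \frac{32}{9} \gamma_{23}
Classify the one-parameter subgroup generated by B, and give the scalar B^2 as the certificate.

B^2 term by term: the squares give (\frac{4}{9})^2*(\gamma_{12})^2 + (\frac{16}{3})^2*(\gamma_{13})^2 + (\frac{32}{9})^2*(\gamma_{23})^2 = \frac{16}{81}*(+1) + \frac{256}{9}*(+1) + \frac{1024}{81}*(-1) = 16 (each basis 2-blade squares to minus the product of its generators' squares); cross terms between blades sharing an index anticommute and cancel. So B^2 = 16.
Answer: boost, certificate B^2 = 16. The scalar 16 is the complete invariant here: its sign names the subgroup type.


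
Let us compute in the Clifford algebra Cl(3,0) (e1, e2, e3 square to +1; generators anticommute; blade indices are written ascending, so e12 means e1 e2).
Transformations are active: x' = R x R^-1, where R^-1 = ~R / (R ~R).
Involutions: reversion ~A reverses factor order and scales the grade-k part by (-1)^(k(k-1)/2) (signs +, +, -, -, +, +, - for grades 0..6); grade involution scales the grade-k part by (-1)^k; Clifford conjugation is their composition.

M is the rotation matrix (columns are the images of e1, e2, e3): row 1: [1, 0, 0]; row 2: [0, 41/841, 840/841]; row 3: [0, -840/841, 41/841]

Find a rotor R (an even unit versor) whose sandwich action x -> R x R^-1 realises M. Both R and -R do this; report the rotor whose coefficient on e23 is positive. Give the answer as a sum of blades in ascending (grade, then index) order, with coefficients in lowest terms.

Method: write R = a + b12*e12 + b13*e13 + b23*e23 with a^2 + b12^2 + b13^2 + b23^2 = 1 (so R^-1 = ~R). Expanding the columns R e_j ~R gives tr M = 4a^2 - 1 and, from the antisymmetric part, M21 - M12 = -4a*b12, M13 - M31 = 4a*b13, M32 - M23 = -4a*b23.
Here tr M = 923/841, so a^2 = (1 + tr M)/4 = 441/841 and a = ±21/29. Taking a = 21/29: M21 - M12 = 0, M13 - M31 = 0, M32 - M23 = -1680/841, giving b12 = 0, b13 = 0, b23 = 20/29, i.e. R = 21/29 + 20/29*e23.
Its e23 coefficient is already positive.
Answer: 21/29 + 20/29*e23. Note: both R and -R realise this M (trace 923/841); the covering map identifies them, and the e23-coefficient sign is the tie-breaker.


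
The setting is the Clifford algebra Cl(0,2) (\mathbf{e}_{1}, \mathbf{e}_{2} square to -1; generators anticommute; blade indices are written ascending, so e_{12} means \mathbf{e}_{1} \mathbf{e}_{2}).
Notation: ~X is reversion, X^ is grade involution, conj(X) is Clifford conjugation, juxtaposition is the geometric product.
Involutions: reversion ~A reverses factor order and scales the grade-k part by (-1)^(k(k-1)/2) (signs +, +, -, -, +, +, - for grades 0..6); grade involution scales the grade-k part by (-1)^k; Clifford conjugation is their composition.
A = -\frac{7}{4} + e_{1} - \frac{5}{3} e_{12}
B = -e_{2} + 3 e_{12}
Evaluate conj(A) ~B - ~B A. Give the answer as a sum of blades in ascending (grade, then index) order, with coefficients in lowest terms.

first term: 5 + \frac{5}{3} e_{1} - \frac{5}{4} e_{2} + \frac{25}{4} e_{12}
second term: -5 + \frac{5}{3} e_{1} - \frac{5}{4} e_{2} + \frac{25}{4} e_{12}
Answer: 10


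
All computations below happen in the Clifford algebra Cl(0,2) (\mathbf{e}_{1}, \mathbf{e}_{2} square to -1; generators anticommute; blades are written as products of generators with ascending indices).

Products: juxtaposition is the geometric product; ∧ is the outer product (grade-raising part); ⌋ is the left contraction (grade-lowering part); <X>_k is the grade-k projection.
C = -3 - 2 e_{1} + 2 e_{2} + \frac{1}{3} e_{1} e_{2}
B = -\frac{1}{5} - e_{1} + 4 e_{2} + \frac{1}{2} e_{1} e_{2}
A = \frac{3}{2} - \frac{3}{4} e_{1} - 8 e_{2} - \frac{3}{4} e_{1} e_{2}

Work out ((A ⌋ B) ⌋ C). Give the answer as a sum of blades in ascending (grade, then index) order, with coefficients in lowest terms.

step 1: \frac{1253}{40} - \frac{11}{2} e_{1} + \frac{51}{8} e_{2} + \frac{3}{4} e_{1} e_{2}
step 2: -\frac{4719}{40} - \frac{2421}{40} e_{1} + \frac{3869}{60} e_{2} + \frac{1253}{120} e_{1} e_{2}
Answer: -\frac{4719}{40} - \frac{2421}{40} e_{1} + \frac{3869}{60} e_{2} + \frac{1253}{120} e_{1} e_{2}


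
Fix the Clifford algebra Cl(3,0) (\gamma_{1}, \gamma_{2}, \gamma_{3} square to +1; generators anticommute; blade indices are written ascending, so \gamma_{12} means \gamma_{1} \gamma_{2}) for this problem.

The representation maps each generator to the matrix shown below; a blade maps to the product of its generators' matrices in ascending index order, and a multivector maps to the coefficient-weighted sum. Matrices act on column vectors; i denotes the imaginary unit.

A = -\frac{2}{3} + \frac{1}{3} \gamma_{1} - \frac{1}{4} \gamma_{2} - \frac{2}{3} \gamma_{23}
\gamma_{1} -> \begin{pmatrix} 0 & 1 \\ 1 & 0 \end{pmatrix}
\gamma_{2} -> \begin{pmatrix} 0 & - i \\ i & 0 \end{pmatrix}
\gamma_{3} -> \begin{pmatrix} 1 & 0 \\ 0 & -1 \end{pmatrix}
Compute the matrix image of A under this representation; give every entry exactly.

Bivector images (products of the table entries): rho(\gamma_{23}) = rho(\gamma_{2})rho(\gamma_{3}) = \begin{pmatrix} 0 & i \\ i & 0 \end{pmatrix}.
M = (-\frac{2}{3})*1 + (\frac{1}{3})*rho(\gamma_{1}) + (-\frac{1}{4})*rho(\gamma_{2}) + (-\frac{2}{3})*rho(\gamma_{23}), summed entrywise (1 is the identity matrix):
Answer: \begin{pmatrix} - \frac{2}{3} & \frac{1}{3} - \frac{5 i}{12} \\ \frac{1}{3} - \frac{11 i}{12} & - \frac{2}{3} \end{pmatrix}


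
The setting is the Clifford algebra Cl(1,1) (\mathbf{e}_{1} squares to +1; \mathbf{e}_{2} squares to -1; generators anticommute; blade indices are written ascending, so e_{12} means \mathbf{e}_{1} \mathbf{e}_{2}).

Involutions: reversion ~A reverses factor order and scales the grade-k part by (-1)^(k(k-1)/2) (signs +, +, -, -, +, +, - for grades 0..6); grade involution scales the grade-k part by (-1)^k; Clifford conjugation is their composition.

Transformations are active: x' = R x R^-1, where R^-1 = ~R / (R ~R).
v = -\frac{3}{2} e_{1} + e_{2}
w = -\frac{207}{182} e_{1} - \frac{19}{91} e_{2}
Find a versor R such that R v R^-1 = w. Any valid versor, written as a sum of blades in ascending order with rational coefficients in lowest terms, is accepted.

Here q(v) = q(w) = \frac{5}{4}; the classical choice R = v + w = -\frac{240}{91} e_{1} + \frac{72}{91} e_{2} then realises v -> w under the sandwich.
Answer: -\frac{240}{91} e_{1} + \frac{72}{91} e_{2}


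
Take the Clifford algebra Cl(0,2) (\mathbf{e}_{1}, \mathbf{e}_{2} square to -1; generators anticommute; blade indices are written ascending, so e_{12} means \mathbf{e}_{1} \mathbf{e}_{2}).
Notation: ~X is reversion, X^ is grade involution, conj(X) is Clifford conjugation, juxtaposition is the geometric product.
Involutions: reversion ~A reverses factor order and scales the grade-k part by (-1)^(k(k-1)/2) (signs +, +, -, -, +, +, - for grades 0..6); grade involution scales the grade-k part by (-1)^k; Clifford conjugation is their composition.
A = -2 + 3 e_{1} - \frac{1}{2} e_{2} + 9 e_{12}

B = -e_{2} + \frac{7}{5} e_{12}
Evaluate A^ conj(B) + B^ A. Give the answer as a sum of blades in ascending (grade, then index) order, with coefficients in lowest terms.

first term: \frac{121}{10} - \frac{97}{10} e_{1} - \frac{31}{5} e_{2} - \frac{1}{5} e_{12}
second term: -\frac{121}{10} + \frac{97}{10} e_{1} + \frac{11}{5} e_{2} - \frac{29}{5} e_{12}
Answer: -4 e_{2} - 6 e_{12}


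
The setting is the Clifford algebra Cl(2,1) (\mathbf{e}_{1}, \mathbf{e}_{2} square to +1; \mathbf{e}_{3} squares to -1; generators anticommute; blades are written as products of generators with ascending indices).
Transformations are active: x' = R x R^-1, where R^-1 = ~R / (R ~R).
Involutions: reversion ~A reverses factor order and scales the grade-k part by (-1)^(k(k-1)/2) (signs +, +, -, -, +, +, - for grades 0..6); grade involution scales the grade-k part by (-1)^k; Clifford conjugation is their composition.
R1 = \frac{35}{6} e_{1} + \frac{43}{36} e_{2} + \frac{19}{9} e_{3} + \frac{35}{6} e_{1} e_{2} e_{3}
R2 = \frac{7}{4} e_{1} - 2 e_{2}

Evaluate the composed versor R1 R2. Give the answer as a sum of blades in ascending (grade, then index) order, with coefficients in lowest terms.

Distribute over the terms of R2 (each basis-blade product reordered to ascending indices, repeated generators contracted through their squares):
R1 (\frac{7}{4} e_{1}) = \frac{245}{24} - \frac{301}{144} e_{1} e_{2} - \frac{133}{36} e_{1} e_{3} + \frac{245}{24} e_{2} e_{3}
R1 (-2 e_{2}) = -\frac{43}{18} - \frac{35}{3} e_{1} e_{2} + \frac{35}{3} e_{1} e_{3} + \frac{38}{9} e_{2} e_{3}
Summing the partial products and collecting blades:
Answer: \frac{563}{72} - \frac{1981}{144} e_{1} e_{2} + \frac{287}{36} e_{1} e_{3} + \frac{1039}{72} e_{2} e_{3}


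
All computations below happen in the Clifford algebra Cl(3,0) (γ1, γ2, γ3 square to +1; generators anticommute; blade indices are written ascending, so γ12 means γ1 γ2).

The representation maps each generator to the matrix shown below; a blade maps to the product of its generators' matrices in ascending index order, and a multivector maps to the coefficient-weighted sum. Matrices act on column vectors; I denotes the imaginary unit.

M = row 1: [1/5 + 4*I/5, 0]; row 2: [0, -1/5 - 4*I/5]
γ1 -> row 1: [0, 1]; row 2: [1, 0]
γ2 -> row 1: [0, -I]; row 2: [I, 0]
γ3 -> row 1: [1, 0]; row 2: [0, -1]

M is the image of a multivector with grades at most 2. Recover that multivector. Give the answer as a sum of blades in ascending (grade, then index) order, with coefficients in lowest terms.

Method: 1, rho(γ1), rho(γ2), rho(γ3) form a trace-orthogonal basis of the 2x2 complex matrices (tr(X Y) = 2 if X = Y, else 0), so M = m0*1 + m1*rho(γ1) + m2*rho(γ2) + m3*rho(γ3) with m0 = tr(M)/2 = 0, m1 = tr(M rho(γ1))/2 = 0, m2 = tr(M rho(γ2))/2 = 0, m3 = tr(M rho(γ3))/2 = 1/5 + 4*I/5.
Multiplying table entries, the bivector images are rho(γ12) = I*rho(γ3), rho(γ13) = -I*rho(γ2), rho(γ23) = I*rho(γ1); with real blade coefficients the real parts of m0..m3 are the coefficients of 1, γ1, γ2, γ3 and the imaginary parts give the bivectors (γ23: Im m1, γ13: -Im m2, γ12: Im m3).
Answer: 1/5*γ3 + 4/5*γ12


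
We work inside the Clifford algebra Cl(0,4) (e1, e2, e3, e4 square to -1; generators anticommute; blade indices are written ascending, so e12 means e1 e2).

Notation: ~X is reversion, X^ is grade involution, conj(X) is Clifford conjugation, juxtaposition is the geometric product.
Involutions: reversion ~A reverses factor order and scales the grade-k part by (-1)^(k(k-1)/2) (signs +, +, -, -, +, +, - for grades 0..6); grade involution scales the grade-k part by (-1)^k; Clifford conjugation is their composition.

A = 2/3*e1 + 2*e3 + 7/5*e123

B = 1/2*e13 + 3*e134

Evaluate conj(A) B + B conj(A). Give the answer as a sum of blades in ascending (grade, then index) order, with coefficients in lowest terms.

first term: -e1 + 7/10*e2 + 1/3*e3 - 6*e14 + 21/5*e24 + 2*e34
second term: e1 + 7/10*e2 - 1/3*e3 - 6*e14 - 21/5*e24 + 2*e34
Answer: 7/5*e2 - 12*e14 + 4*e34


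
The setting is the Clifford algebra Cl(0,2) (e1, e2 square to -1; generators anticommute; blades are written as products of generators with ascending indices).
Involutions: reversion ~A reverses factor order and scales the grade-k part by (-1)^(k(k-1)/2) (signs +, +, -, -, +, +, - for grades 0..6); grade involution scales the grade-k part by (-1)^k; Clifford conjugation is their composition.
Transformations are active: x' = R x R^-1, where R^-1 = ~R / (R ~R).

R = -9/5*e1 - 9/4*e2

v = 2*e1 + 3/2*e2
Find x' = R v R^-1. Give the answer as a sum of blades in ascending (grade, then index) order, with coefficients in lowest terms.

~R = -9/5*e1 - 9/4*e2, and R ~R = -3321/400, so R^-1 = ~R / (-3321/400).
R v = 279/40 + 9/5*e1 e2
Answer: 42/41*e1 + 187/82*e2


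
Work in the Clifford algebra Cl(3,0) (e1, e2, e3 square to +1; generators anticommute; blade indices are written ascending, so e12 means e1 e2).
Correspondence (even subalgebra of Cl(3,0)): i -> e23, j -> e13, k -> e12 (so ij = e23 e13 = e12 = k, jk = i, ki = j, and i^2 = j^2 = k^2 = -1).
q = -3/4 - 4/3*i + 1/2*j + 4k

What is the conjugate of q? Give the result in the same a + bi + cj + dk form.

In blades: q = -3/4 + 4*e12 + 1/2*e13 - 4/3*e23.
Quaternion conjugation is reversion on the even subalgebra: the scalar is fixed and every grade-2 blade flips sign, giving -3/4 - 4*e12 - 1/2*e13 + 4/3*e23; translating back:
Answer: -3/4 + 4/3*i - 1/2*j - 4k


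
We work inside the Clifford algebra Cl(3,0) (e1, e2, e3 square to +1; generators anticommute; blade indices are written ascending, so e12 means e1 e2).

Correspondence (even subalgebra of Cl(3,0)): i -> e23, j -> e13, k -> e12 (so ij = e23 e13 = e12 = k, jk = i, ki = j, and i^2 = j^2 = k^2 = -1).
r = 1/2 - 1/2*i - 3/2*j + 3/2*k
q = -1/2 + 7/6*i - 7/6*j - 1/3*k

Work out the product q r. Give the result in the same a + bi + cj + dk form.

In blades: q = -1/2 - 1/3*e12 - 7/6*e13 + 7/6*e23, r = 1/2 + 3/2*e12 - 3/2*e13 - 1/2*e23.
Distribute q over r term by term (generator squares from the signature, products reordered to ascending indices): (-1/2)*r = -1/4 - 3/4*e12 + 3/4*e13 + 1/4*e23; (-1/3*e12)*r = 1/2 - 1/6*e12 + 1/6*e13 - 1/2*e23; (-7/6*e13)*r = -7/4 - 7/12*e12 - 7/12*e13 - 7/4*e23; (7/6*e23)*r = 7/12 - 7/4*e12 - 7/4*e13 + 7/12*e23.
Sum: -11/12 - 13/4*e12 - 17/12*e13 - 17/12*e23; translating back through the correspondence:
Answer: -11/12 - 17/12*i - 17/12*j - 13/4*k


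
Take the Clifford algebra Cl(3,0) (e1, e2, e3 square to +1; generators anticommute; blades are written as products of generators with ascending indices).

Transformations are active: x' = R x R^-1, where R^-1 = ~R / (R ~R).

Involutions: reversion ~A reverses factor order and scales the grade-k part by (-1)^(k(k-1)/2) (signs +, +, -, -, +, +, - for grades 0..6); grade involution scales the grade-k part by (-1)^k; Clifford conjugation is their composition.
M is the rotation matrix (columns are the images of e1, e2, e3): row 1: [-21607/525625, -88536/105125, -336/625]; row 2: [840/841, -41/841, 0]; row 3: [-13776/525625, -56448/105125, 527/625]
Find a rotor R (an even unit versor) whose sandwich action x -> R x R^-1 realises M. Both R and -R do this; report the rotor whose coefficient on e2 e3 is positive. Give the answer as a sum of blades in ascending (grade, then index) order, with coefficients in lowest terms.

Method: write R = a + b12*e1 e2 + b13*e1 e3 + b23*e2 e3 with a^2 + b12^2 + b13^2 + b23^2 = 1 (so R^-1 = ~R). Expanding the columns R e_j ~R gives tr M = 4a^2 - 1 and, from the antisymmetric part, M21 - M12 = -4a*b12, M13 - M31 = 4a*b13, M32 - M23 = -4a*b23.
Here tr M = 15839/21025, so a^2 = (1 + tr M)/4 = 9216/21025 and a = ±96/145. Taking a = 96/145: M21 - M12 = 193536/105125, M13 - M31 = -10752/21025, M32 - M23 = -56448/105125, giving b12 = -504/725, b13 = -28/145, b23 = 147/725, i.e. R = 96/145 - 504/725*e1 e2 - 28/145*e1 e3 + 147/725*e2 e3.
Its e2 e3 coefficient is already positive.
Answer: 96/145 - 504/725*e1 e2 - 28/145*e1 e3 + 147/725*e2 e3. Note: both R and -R realise this M (trace 15839/21025); the covering map identifies them, and the e2 e3-coefficient sign is the tie-breaker.


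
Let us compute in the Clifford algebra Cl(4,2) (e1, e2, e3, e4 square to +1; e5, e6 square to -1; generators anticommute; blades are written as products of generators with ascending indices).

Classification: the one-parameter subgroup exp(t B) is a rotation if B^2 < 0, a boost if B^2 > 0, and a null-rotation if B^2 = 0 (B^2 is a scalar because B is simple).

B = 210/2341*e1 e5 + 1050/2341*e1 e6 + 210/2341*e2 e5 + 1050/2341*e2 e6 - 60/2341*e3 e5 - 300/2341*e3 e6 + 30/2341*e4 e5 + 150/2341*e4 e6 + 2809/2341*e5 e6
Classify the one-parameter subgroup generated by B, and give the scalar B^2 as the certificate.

B^2 term by term: the squares give (210/2341)^2*(e1 e5)^2 + (1050/2341)^2*(e1 e6)^2 + (210/2341)^2*(e2 e5)^2 + (1050/2341)^2*(e2 e6)^2 + (-60/2341)^2*(e3 e5)^2 + (-300/2341)^2*(e3 e6)^2 + (30/2341)^2*(e4 e5)^2 + (150/2341)^2*(e4 e6)^2 + (2809/2341)^2*(e5 e6)^2 = 44100/5480281*(+1) + 1102500/5480281*(+1) + 44100/5480281*(+1) + 1102500/5480281*(+1) + 3600/5480281*(+1) + 90000/5480281*(+1) + 900/5480281*(+1) + 22500/5480281*(+1) + 7890481/5480281*(-1) = -1 (each basis 2-blade squares to minus the product of its generators' squares); cross terms between blades sharing an index anticommute and cancel; the commuting (index-disjoint) pairs give grade-4 terms 2*c*c'*(blade product), which cancel blade by blade — e1 e2 e5 e6: -441000/5480281 + 441000/5480281 = 0; e1 e3 e5 e6: 126000/5480281 - 126000/5480281 = 0; e1 e4 e5 e6: -63000/5480281 + 63000/5480281 = 0; e2 e3 e5 e6: 126000/5480281 - 126000/5480281 = 0; e2 e4 e5 e6: -63000/5480281 + 63000/5480281 = 0; e3 e4 e5 e6: 18000/5480281 - 18000/5480281 = 0 — confirming B is simple. So B^2 = -1.
Answer: rotation, certificate B^2 = -1. Certificate logic: -1 is a conjugation-invariant scalar, so its sign fixes rotation versus boost versus null-rotation outright.
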